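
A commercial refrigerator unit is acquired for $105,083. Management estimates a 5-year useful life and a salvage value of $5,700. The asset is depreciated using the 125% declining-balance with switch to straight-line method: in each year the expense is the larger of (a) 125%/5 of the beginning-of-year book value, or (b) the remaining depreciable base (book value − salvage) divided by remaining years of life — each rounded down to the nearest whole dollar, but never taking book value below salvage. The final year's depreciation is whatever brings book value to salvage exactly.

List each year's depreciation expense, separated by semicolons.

Depreciable base = $105,083 − $5,700 = $99,383.
Year 1: DB = ⌊$105,083 × 125%/5⌋ = $26,270; SL = ⌊$99,383/5⌋ = $19,876 → take DB $26,270. Book value $78,813.
Year 2: DB = ⌊$78,813 × 125%/5⌋ = $19,703; SL = ⌊$73,113/4⌋ = $18,278 → take DB $19,703. Book value $59,110.
Year 3: DB = ⌊$59,110 × 125%/5⌋ = $14,777; SL = ⌊$53,410/3⌋ = $17,803 → take SL $17,803. Book value $41,307.
Year 4: DB = ⌊$41,307 × 125%/5⌋ = $10,326; SL = ⌊$35,607/2⌋ = $17,803 → take SL $17,803. Book value $23,504.
Year 5 (final): $23,504 − $5,700 = $17,804. Book value $5,700.

$26,270; $19,703; $17,803; $17,803; $17,804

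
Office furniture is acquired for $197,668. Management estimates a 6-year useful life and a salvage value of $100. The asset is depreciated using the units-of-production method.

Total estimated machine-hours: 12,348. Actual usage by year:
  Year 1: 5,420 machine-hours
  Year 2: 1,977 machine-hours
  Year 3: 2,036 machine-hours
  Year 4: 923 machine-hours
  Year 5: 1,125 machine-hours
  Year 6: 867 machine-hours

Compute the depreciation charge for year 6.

Depreciable base = $197,668 − $100 = $197,568.
Rate = $197,568 / 12,348 machine-hours = $16 per machine-hour.
Year 1: 5,420 × $16 = $86,720. Book value $110,948.
Year 2: 1,977 × $16 = $31,632. Book value $79,316.
Year 3: 2,036 × $16 = $32,576. Book value $46,740.
Year 4: 923 × $16 = $14,768. Book value $31,972.
Year 5: 1,125 × $16 = $18,000. Book value $13,972.
Year 6: 867 × $16 = $13,872. Book value $100.

$13,872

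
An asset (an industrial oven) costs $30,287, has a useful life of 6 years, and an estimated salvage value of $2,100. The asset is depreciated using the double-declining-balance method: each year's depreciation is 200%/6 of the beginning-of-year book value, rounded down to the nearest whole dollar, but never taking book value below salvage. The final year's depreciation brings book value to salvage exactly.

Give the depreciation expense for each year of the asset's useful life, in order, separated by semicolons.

$10,095; $6,730; $4,487; $2,991; $1,994; $1,890

Depreciable base = $30,287 − $2,100 = $28,187.
Year 1: ⌊$30,287 × 200%/6⌋ = $10,095. Book value $20,192.
Year 2: ⌊$20,192 × 200%/6⌋ = $6,730. Book value $13,462.
Year 3: ⌊$13,462 × 200%/6⌋ = $4,487. Book value $8,975.
Year 4: ⌊$8,975 × 200%/6⌋ = $2,991. Book value $5,984.
Year 5: ⌊$5,984 × 200%/6⌋ = $1,994. Book value $3,990.
Year 6 (final): $3,990 − $2,100 = $1,890. Book value $2,100.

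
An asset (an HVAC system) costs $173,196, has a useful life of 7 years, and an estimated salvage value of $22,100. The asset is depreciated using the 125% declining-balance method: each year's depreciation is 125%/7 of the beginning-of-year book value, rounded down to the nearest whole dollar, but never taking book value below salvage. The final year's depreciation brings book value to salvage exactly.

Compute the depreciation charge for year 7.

Depreciable base = $173,196 − $22,100 = $151,096.
Year 1: ⌊$173,196 × 125%/7⌋ = $30,927. Book value $142,269.
Year 2: ⌊$142,269 × 125%/7⌋ = $25,405. Book value $116,864.
Year 3: ⌊$116,864 × 125%/7⌋ = $20,868. Book value $95,996.
Year 4: ⌊$95,996 × 125%/7⌋ = $17,142. Book value $78,854.
Year 5: ⌊$78,854 × 125%/7⌋ = $14,081. Book value $64,773.
Year 6: ⌊$64,773 × 125%/7⌋ = $11,566. Book value $53,207.
Year 7 (final): $53,207 − $22,100 = $31,107. Book value $22,100.

$31,107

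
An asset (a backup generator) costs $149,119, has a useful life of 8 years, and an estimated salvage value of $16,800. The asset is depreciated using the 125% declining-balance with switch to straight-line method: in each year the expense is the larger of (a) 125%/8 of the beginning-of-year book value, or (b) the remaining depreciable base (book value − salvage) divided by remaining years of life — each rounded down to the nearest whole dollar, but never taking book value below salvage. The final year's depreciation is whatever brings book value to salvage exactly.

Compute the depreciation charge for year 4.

$14,554

Depreciable base = $149,119 − $16,800 = $132,319.
Year 1: DB = ⌊$149,119 × 125%/8⌋ = $23,299; SL = ⌊$132,319/8⌋ = $16,539 → take DB $23,299. Book value $125,820.
Year 2: DB = ⌊$125,820 × 125%/8⌋ = $19,659; SL = ⌊$109,020/7⌋ = $15,574 → take DB $19,659. Book value $106,161.
Year 3: DB = ⌊$106,161 × 125%/8⌋ = $16,587; SL = ⌊$89,361/6⌋ = $14,893 → take DB $16,587. Book value $89,574.
Year 4: DB = ⌊$89,574 × 125%/8⌋ = $13,995; SL = ⌊$72,774/5⌋ = $14,554 → take SL $14,554. Book value $75,020.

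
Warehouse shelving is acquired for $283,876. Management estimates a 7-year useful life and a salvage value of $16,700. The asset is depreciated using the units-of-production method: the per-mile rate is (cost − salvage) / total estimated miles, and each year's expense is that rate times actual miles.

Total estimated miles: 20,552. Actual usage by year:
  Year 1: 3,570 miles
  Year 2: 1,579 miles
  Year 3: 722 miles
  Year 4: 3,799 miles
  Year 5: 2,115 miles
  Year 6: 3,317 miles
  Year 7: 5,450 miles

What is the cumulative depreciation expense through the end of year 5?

Depreciable base = $283,876 − $16,700 = $267,176.
Rate = $267,176 / 20,552 miles = $13 per mile.
Year 1: 3,570 × $13 = $46,410. Book value $237,466.
Year 2: 1,579 × $13 = $20,527. Book value $216,939.
Year 3: 722 × $13 = $9,386. Book value $207,553.
Year 4: 3,799 × $13 = $49,387. Book value $158,166.
Year 5: 2,115 × $13 = $27,495. Book value $130,671.
Accumulated through year 5 = $283,876 − $130,671 = $153,205.

$153,205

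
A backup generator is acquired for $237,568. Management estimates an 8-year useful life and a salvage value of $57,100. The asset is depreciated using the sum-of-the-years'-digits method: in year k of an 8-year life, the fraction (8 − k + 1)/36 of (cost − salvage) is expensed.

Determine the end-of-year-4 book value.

Depreciable base = $237,568 − $57,100 = $180,468.
Sum of the years' digits = 8+7+6+5+4+3+2+1 = 36.
Year 1: $180,468 × 8/36 = $40,104. Book value $197,464.
Year 2: $180,468 × 7/36 = $35,091. Book value $162,373.
Year 3: $180,468 × 6/36 = $30,078. Book value $132,295.
Year 4: $180,468 × 5/36 = $25,065. Book value $107,230.

$107,230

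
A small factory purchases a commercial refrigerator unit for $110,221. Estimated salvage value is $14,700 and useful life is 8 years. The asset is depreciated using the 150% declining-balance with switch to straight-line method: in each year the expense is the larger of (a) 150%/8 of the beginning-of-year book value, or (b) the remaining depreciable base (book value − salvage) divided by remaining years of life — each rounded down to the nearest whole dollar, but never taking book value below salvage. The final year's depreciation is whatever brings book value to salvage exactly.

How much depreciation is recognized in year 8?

Depreciable base = $110,221 − $14,700 = $95,521.
Year 1: DB = ⌊$110,221 × 150%/8⌋ = $20,666; SL = ⌊$95,521/8⌋ = $11,940 → take DB $20,666. Book value $89,555.
Year 2: DB = ⌊$89,555 × 150%/8⌋ = $16,791; SL = ⌊$74,855/7⌋ = $10,693 → take DB $16,791. Book value $72,764.
Year 3: DB = ⌊$72,764 × 150%/8⌋ = $13,643; SL = ⌊$58,064/6⌋ = $9,677 → take DB $13,643. Book value $59,121.
Year 4: DB = ⌊$59,121 × 150%/8⌋ = $11,085; SL = ⌊$44,421/5⌋ = $8,884 → take DB $11,085. Book value $48,036.
Year 5: DB = ⌊$48,036 × 150%/8⌋ = $9,006; SL = ⌊$33,336/4⌋ = $8,334 → take DB $9,006. Book value $39,030.
Year 6: DB = ⌊$39,030 × 150%/8⌋ = $7,318; SL = ⌊$24,330/3⌋ = $8,110 → take SL $8,110. Book value $30,920.
Year 7: DB = ⌊$30,920 × 150%/8⌋ = $5,797; SL = ⌊$16,220/2⌋ = $8,110 → take SL $8,110. Book value $22,810.
Year 8 (final): $22,810 − $14,700 = $8,110. Book value $14,700.

$8,110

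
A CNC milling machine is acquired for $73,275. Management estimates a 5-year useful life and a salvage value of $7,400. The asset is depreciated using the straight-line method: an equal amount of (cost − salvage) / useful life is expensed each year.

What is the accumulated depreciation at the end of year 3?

$39,525

Depreciable base = $73,275 − $7,400 = $65,875.
Annual expense = $65,875 / 5 = $13,175.
End of year 1: book value $60,100.
End of year 2: book value $46,925.
End of year 3: book value $33,750.
Accumulated through year 3 = $73,275 − $33,750 = $39,525.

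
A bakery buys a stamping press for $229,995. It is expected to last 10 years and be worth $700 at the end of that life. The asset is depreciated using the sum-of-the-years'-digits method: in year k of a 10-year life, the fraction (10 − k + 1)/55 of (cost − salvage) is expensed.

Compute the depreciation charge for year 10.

Depreciable base = $229,995 − $700 = $229,295.
Sum of the years' digits = 10+9+8+7+6+5+4+3+2+1 = 55.
Year 1: $229,295 × 10/55 = $41,690. Book value $188,305.
Year 2: $229,295 × 9/55 = $37,521. Book value $150,784.
Year 3: $229,295 × 8/55 = $33,352. Book value $117,432.
Year 4: $229,295 × 7/55 = $29,183. Book value $88,249.
Year 5: $229,295 × 6/55 = $25,014. Book value $63,235.
Year 6: $229,295 × 5/55 = $20,845. Book value $42,390.
Year 7: $229,295 × 4/55 = $16,676. Book value $25,714.
Year 8: $229,295 × 3/55 = $12,507. Book value $13,207.
Year 9: $229,295 × 2/55 = $8,338. Book value $4,869.
Year 10: $229,295 × 1/55 = $4,169. Book value $700.

$4,169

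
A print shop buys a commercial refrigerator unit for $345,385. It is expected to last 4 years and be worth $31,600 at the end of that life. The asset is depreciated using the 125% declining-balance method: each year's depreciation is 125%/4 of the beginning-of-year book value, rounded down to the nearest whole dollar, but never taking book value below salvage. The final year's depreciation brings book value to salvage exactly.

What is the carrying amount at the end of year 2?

$163,249

Depreciable base = $345,385 − $31,600 = $313,785.
Year 1: ⌊$345,385 × 125%/4⌋ = $107,932. Book value $237,453.
Year 2: ⌊$237,453 × 125%/4⌋ = $74,204. Book value $163,249.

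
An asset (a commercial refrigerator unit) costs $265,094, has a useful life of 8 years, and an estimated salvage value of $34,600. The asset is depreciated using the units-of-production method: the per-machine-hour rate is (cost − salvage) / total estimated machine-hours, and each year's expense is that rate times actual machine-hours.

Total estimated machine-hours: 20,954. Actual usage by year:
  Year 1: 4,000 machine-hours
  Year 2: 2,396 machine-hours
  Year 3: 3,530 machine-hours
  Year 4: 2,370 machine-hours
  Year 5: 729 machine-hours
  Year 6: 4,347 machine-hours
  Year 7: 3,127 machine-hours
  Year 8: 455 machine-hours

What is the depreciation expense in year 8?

Depreciable base = $265,094 − $34,600 = $230,494.
Rate = $230,494 / 20,954 machine-hours = $11 per machine-hour.
Year 1: 4,000 × $11 = $44,000. Book value $221,094.
Year 2: 2,396 × $11 = $26,356. Book value $194,738.
Year 3: 3,530 × $11 = $38,830. Book value $155,908.
Year 4: 2,370 × $11 = $26,070. Book value $129,838.
Year 5: 729 × $11 = $8,019. Book value $121,819.
Year 6: 4,347 × $11 = $47,817. Book value $74,002.
Year 7: 3,127 × $11 = $34,397. Book value $39,605.
Year 8: 455 × $11 = $5,005. Book value $34,600.

$5,005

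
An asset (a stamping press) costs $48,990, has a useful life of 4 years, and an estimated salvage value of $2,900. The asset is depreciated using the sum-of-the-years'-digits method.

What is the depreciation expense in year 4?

$4,609

Depreciable base = $48,990 − $2,900 = $46,090.
Sum of the years' digits = 4+3+2+1 = 10.
Year 1: $46,090 × 4/10 = $18,436. Book value $30,554.
Year 2: $46,090 × 3/10 = $13,827. Book value $16,727.
Year 3: $46,090 × 2/10 = $9,218. Book value $7,509.
Year 4: $46,090 × 1/10 = $4,609. Book value $2,900.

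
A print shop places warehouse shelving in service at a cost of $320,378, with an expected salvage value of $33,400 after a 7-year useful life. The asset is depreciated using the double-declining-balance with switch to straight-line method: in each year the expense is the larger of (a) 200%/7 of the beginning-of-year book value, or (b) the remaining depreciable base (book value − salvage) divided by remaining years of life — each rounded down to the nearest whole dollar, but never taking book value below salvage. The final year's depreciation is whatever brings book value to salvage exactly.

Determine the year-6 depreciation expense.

Depreciable base = $320,378 − $33,400 = $286,978.
Year 1: DB = ⌊$320,378 × 200%/7⌋ = $91,536; SL = ⌊$286,978/7⌋ = $40,996 → take DB $91,536. Book value $228,842.
Year 2: DB = ⌊$228,842 × 200%/7⌋ = $65,383; SL = ⌊$195,442/6⌋ = $32,573 → take DB $65,383. Book value $163,459.
Year 3: DB = ⌊$163,459 × 200%/7⌋ = $46,702; SL = ⌊$130,059/5⌋ = $26,011 → take DB $46,702. Book value $116,757.
Year 4: DB = ⌊$116,757 × 200%/7⌋ = $33,359; SL = ⌊$83,357/4⌋ = $20,839 → take DB $33,359. Book value $83,398.
Year 5: DB = ⌊$83,398 × 200%/7⌋ = $23,828; SL = ⌊$49,998/3⌋ = $16,666 → take DB $23,828. Book value $59,570.
Year 6: DB = ⌊$59,570 × 200%/7⌋ = $17,020; SL = ⌊$26,170/2⌋ = $13,085 → take DB $17,020. Book value $42,550.

$17,020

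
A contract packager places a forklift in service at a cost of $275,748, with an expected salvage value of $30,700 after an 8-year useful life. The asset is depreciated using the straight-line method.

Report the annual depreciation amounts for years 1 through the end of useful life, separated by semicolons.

$30,631; $30,631; $30,631; $30,631; $30,631; $30,631; $30,631; $30,631

Depreciable base = $275,748 − $30,700 = $245,048.
Annual expense = $245,048 / 8 = $30,631.
End of year 1: book value $245,117.
End of year 2: book value $214,486.
End of year 3: book value $183,855.
End of year 4: book value $153,224.
End of year 5: book value $122,593.
End of year 6: book value $91,962.
End of year 7: book value $61,331.
End of year 8: book value $30,700.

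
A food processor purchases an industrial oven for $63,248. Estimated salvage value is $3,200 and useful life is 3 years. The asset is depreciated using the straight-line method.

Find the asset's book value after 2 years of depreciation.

Depreciable base = $63,248 − $3,200 = $60,048.
Annual expense = $60,048 / 3 = $20,016.
End of year 1: book value $43,232.
End of year 2: book value $23,216.

$23,216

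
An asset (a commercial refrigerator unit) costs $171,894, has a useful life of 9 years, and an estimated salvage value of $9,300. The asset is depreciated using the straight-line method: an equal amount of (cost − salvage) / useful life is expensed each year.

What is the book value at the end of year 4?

Depreciable base = $171,894 − $9,300 = $162,594.
Annual expense = $162,594 / 9 = $18,066.
End of year 1: book value $153,828.
End of year 2: book value $135,762.
End of year 3: book value $117,696.
End of year 4: book value $99,630.

$99,630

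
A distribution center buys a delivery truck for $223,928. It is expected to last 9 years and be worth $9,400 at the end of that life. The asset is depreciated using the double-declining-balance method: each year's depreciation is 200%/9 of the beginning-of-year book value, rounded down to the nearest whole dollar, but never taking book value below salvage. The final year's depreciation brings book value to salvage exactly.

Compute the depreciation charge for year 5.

Depreciable base = $223,928 − $9,400 = $214,528.
Year 1: ⌊$223,928 × 200%/9⌋ = $49,761. Book value $174,167.
Year 2: ⌊$174,167 × 200%/9⌋ = $38,703. Book value $135,464.
Year 3: ⌊$135,464 × 200%/9⌋ = $30,103. Book value $105,361.
Year 4: ⌊$105,361 × 200%/9⌋ = $23,413. Book value $81,948.
Year 5: ⌊$81,948 × 200%/9⌋ = $18,210. Book value $63,738.

$18,210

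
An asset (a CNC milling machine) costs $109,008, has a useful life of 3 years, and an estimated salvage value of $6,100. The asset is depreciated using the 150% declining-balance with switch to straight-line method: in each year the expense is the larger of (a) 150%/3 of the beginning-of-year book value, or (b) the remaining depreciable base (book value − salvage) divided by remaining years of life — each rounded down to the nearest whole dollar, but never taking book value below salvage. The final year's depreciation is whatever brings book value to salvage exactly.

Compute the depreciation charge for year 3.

Depreciable base = $109,008 − $6,100 = $102,908.
Year 1: DB = ⌊$109,008 × 150%/3⌋ = $54,504; SL = ⌊$102,908/3⌋ = $34,302 → take DB $54,504. Book value $54,504.
Year 2: DB = ⌊$54,504 × 150%/3⌋ = $27,252; SL = ⌊$48,404/2⌋ = $24,202 → take DB $27,252. Book value $27,252.
Year 3 (final): $27,252 − $6,100 = $21,152. Book value $6,100.

$21,152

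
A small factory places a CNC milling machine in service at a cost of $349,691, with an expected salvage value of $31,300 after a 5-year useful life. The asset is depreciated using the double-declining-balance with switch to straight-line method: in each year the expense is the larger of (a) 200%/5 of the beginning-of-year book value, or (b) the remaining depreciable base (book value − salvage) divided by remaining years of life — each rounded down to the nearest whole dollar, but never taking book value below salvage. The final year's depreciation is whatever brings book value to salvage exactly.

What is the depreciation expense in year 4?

$30,213

Depreciable base = $349,691 − $31,300 = $318,391.
Year 1: DB = ⌊$349,691 × 200%/5⌋ = $139,876; SL = ⌊$318,391/5⌋ = $63,678 → take DB $139,876. Book value $209,815.
Year 2: DB = ⌊$209,815 × 200%/5⌋ = $83,926; SL = ⌊$178,515/4⌋ = $44,628 → take DB $83,926. Book value $125,889.
Year 3: DB = ⌊$125,889 × 200%/5⌋ = $50,355; SL = ⌊$94,589/3⌋ = $31,529 → take DB $50,355. Book value $75,534.
Year 4: DB = ⌊$75,534 × 200%/5⌋ = $30,213; SL = ⌊$44,234/2⌋ = $22,117 → take DB $30,213. Book value $45,321.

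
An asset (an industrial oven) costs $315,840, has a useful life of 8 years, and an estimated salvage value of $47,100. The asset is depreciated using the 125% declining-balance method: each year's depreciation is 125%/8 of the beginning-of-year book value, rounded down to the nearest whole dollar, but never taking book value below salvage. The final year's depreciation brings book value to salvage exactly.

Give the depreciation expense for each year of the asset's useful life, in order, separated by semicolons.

$49,350; $41,639; $35,132; $29,643; $25,011; $21,103; $17,806; $49,056

Depreciable base = $315,840 − $47,100 = $268,740.
Year 1: ⌊$315,840 × 125%/8⌋ = $49,350. Book value $266,490.
Year 2: ⌊$266,490 × 125%/8⌋ = $41,639. Book value $224,851.
Year 3: ⌊$224,851 × 125%/8⌋ = $35,132. Book value $189,719.
Year 4: ⌊$189,719 × 125%/8⌋ = $29,643. Book value $160,076.
Year 5: ⌊$160,076 × 125%/8⌋ = $25,011. Book value $135,065.
Year 6: ⌊$135,065 × 125%/8⌋ = $21,103. Book value $113,962.
Year 7: ⌊$113,962 × 125%/8⌋ = $17,806. Book value $96,156.
Year 8 (final): $96,156 − $47,100 = $49,056. Book value $47,100.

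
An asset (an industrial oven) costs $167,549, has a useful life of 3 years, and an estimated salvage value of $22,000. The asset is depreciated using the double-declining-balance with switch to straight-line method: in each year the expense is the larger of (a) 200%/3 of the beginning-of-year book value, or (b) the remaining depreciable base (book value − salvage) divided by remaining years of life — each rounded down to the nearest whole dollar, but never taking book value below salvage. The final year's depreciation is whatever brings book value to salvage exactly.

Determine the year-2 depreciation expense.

$33,850

Depreciable base = $167,549 − $22,000 = $145,549.
Year 1: DB = ⌊$167,549 × 200%/3⌋ = $111,699; SL = ⌊$145,549/3⌋ = $48,516 → take DB $111,699. Book value $55,850.
Year 2: DB = ⌊$55,850 × 200%/3⌋ = $37,233; SL = ⌊$33,850/2⌋ = $16,925 → take DB $37,233, capped at $33,850. Book value $22,000.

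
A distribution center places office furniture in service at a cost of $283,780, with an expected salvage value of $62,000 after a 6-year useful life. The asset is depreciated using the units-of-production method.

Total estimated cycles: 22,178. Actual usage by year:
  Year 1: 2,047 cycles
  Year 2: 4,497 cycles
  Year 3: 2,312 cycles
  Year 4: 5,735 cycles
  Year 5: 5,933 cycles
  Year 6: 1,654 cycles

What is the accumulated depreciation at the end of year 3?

Depreciable base = $283,780 − $62,000 = $221,780.
Rate = $221,780 / 22,178 cycles = $10 per cycle.
Year 1: 2,047 × $10 = $20,470. Book value $263,310.
Year 2: 4,497 × $10 = $44,970. Book value $218,340.
Year 3: 2,312 × $10 = $23,120. Book value $195,220.
Accumulated through year 3 = $283,780 − $195,220 = $88,560.

$88,560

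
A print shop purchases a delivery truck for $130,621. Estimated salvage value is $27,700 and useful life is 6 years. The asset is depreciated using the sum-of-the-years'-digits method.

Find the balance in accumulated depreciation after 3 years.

$73,515

Depreciable base = $130,621 − $27,700 = $102,921.
Sum of the years' digits = 6+5+4+3+2+1 = 21.
Year 1: $102,921 × 6/21 = $29,406. Book value $101,215.
Year 2: $102,921 × 5/21 = $24,505. Book value $76,710.
Year 3: $102,921 × 4/21 = $19,604. Book value $57,106.
Accumulated through year 3 = $130,621 − $57,106 = $73,515.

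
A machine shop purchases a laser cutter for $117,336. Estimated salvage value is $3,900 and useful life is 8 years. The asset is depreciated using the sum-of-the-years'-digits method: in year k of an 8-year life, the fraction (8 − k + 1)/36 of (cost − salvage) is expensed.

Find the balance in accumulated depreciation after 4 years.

$81,926

Depreciable base = $117,336 − $3,900 = $113,436.
Sum of the years' digits = 8+7+6+5+4+3+2+1 = 36.
Year 1: $113,436 × 8/36 = $25,208. Book value $92,128.
Year 2: $113,436 × 7/36 = $22,057. Book value $70,071.
Year 3: $113,436 × 6/36 = $18,906. Book value $51,165.
Year 4: $113,436 × 5/36 = $15,755. Book value $35,410.
Accumulated through year 4 = $117,336 − $35,410 = $81,926.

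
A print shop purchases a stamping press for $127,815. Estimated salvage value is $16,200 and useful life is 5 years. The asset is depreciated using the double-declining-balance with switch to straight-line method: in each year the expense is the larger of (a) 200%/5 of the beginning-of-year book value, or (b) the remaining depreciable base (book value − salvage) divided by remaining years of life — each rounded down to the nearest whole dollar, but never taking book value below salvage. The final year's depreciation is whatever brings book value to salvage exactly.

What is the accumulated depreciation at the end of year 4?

$111,249

Depreciable base = $127,815 − $16,200 = $111,615.
Year 1: DB = ⌊$127,815 × 200%/5⌋ = $51,126; SL = ⌊$111,615/5⌋ = $22,323 → take DB $51,126. Book value $76,689.
Year 2: DB = ⌊$76,689 × 200%/5⌋ = $30,675; SL = ⌊$60,489/4⌋ = $15,122 → take DB $30,675. Book value $46,014.
Year 3: DB = ⌊$46,014 × 200%/5⌋ = $18,405; SL = ⌊$29,814/3⌋ = $9,938 → take DB $18,405. Book value $27,609.
Year 4: DB = ⌊$27,609 × 200%/5⌋ = $11,043; SL = ⌊$11,409/2⌋ = $5,704 → take DB $11,043. Book value $16,566.
Accumulated through year 4 = $127,815 − $16,566 = $111,249.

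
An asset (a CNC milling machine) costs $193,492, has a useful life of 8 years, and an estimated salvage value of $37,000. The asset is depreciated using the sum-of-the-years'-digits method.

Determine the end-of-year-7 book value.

$41,347

Depreciable base = $193,492 − $37,000 = $156,492.
Sum of the years' digits = 8+7+6+5+4+3+2+1 = 36.
Year 1: $156,492 × 8/36 = $34,776. Book value $158,716.
Year 2: $156,492 × 7/36 = $30,429. Book value $128,287.
Year 3: $156,492 × 6/36 = $26,082. Book value $102,205.
Year 4: $156,492 × 5/36 = $21,735. Book value $80,470.
Year 5: $156,492 × 4/36 = $17,388. Book value $63,082.
Year 6: $156,492 × 3/36 = $13,041. Book value $50,041.
Year 7: $156,492 × 2/36 = $8,694. Book value $41,347.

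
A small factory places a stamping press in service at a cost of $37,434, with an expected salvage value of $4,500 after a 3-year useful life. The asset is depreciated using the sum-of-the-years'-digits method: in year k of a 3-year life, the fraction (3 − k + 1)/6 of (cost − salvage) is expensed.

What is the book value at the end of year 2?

Depreciable base = $37,434 − $4,500 = $32,934.
Sum of the years' digits = 3+2+1 = 6.
Year 1: $32,934 × 3/6 = $16,467. Book value $20,967.
Year 2: $32,934 × 2/6 = $10,978. Book value $9,989.

$9,989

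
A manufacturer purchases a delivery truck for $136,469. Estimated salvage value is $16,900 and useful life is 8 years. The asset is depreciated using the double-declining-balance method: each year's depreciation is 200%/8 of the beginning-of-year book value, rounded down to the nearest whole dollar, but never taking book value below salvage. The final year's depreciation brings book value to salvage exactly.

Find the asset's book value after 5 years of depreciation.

Depreciable base = $136,469 − $16,900 = $119,569.
Year 1: ⌊$136,469 × 200%/8⌋ = $34,117. Book value $102,352.
Year 2: ⌊$102,352 × 200%/8⌋ = $25,588. Book value $76,764.
Year 3: ⌊$76,764 × 200%/8⌋ = $19,191. Book value $57,573.
Year 4: ⌊$57,573 × 200%/8⌋ = $14,393. Book value $43,180.
Year 5: ⌊$43,180 × 200%/8⌋ = $10,795. Book value $32,385.

$32,385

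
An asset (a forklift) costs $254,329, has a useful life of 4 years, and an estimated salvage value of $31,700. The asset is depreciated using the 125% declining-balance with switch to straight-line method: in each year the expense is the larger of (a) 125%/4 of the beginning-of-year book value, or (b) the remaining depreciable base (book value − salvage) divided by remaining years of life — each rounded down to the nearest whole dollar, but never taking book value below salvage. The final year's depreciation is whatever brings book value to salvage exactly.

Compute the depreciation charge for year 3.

$44,255

Depreciable base = $254,329 − $31,700 = $222,629.
Year 1: DB = ⌊$254,329 × 125%/4⌋ = $79,477; SL = ⌊$222,629/4⌋ = $55,657 → take DB $79,477. Book value $174,852.
Year 2: DB = ⌊$174,852 × 125%/4⌋ = $54,641; SL = ⌊$143,152/3⌋ = $47,717 → take DB $54,641. Book value $120,211.
Year 3: DB = ⌊$120,211 × 125%/4⌋ = $37,565; SL = ⌊$88,511/2⌋ = $44,255 → take SL $44,255. Book value $75,956.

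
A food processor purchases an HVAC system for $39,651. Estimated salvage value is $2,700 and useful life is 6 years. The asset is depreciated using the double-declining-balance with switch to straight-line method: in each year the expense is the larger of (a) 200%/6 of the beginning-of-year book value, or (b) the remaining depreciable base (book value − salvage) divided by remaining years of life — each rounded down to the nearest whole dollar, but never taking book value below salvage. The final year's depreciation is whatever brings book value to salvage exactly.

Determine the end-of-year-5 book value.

$5,222

Depreciable base = $39,651 − $2,700 = $36,951.
Year 1: DB = ⌊$39,651 × 200%/6⌋ = $13,217; SL = ⌊$36,951/6⌋ = $6,158 → take DB $13,217. Book value $26,434.
Year 2: DB = ⌊$26,434 × 200%/6⌋ = $8,811; SL = ⌊$23,734/5⌋ = $4,746 → take DB $8,811. Book value $17,623.
Year 3: DB = ⌊$17,623 × 200%/6⌋ = $5,874; SL = ⌊$14,923/4⌋ = $3,730 → take DB $5,874. Book value $11,749.
Year 4: DB = ⌊$11,749 × 200%/6⌋ = $3,916; SL = ⌊$9,049/3⌋ = $3,016 → take DB $3,916. Book value $7,833.
Year 5: DB = ⌊$7,833 × 200%/6⌋ = $2,611; SL = ⌊$5,133/2⌋ = $2,566 → take DB $2,611. Book value $5,222.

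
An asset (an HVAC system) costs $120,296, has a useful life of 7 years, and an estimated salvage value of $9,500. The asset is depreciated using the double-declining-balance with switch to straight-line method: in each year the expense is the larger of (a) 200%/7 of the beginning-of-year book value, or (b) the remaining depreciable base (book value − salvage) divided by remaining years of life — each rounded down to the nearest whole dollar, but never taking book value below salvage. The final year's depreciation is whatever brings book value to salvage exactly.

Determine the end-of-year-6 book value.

$15,934

Depreciable base = $120,296 − $9,500 = $110,796.
Year 1: DB = ⌊$120,296 × 200%/7⌋ = $34,370; SL = ⌊$110,796/7⌋ = $15,828 → take DB $34,370. Book value $85,926.
Year 2: DB = ⌊$85,926 × 200%/7⌋ = $24,550; SL = ⌊$76,426/6⌋ = $12,737 → take DB $24,550. Book value $61,376.
Year 3: DB = ⌊$61,376 × 200%/7⌋ = $17,536; SL = ⌊$51,876/5⌋ = $10,375 → take DB $17,536. Book value $43,840.
Year 4: DB = ⌊$43,840 × 200%/7⌋ = $12,525; SL = ⌊$34,340/4⌋ = $8,585 → take DB $12,525. Book value $31,315.
Year 5: DB = ⌊$31,315 × 200%/7⌋ = $8,947; SL = ⌊$21,815/3⌋ = $7,271 → take DB $8,947. Book value $22,368.
Year 6: DB = ⌊$22,368 × 200%/7⌋ = $6,390; SL = ⌊$12,868/2⌋ = $6,434 → take SL $6,434. Book value $15,934.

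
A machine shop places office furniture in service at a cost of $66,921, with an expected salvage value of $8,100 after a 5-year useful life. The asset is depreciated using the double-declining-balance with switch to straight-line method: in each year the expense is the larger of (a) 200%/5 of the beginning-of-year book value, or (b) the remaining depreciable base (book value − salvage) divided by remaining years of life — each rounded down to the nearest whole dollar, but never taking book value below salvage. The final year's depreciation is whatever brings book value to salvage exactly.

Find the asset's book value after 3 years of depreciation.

$14,456

Depreciable base = $66,921 − $8,100 = $58,821.
Year 1: DB = ⌊$66,921 × 200%/5⌋ = $26,768; SL = ⌊$58,821/5⌋ = $11,764 → take DB $26,768. Book value $40,153.
Year 2: DB = ⌊$40,153 × 200%/5⌋ = $16,061; SL = ⌊$32,053/4⌋ = $8,013 → take DB $16,061. Book value $24,092.
Year 3: DB = ⌊$24,092 × 200%/5⌋ = $9,636; SL = ⌊$15,992/3⌋ = $5,330 → take DB $9,636. Book value $14,456.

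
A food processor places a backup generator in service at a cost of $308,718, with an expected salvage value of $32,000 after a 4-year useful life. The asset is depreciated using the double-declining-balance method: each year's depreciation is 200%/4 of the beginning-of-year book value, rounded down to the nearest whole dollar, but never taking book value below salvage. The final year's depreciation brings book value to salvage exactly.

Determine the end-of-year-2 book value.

Depreciable base = $308,718 − $32,000 = $276,718.
Year 1: ⌊$308,718 × 200%/4⌋ = $154,359. Book value $154,359.
Year 2: ⌊$154,359 × 200%/4⌋ = $77,179. Book value $77,180.

$77,180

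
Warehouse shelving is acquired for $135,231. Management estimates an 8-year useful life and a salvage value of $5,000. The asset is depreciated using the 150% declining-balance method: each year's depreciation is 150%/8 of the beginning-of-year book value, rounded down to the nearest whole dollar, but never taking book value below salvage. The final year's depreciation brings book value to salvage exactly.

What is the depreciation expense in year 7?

Depreciable base = $135,231 − $5,000 = $130,231.
Year 1: ⌊$135,231 × 150%/8⌋ = $25,355. Book value $109,876.
Year 2: ⌊$109,876 × 150%/8⌋ = $20,601. Book value $89,275.
Year 3: ⌊$89,275 × 150%/8⌋ = $16,739. Book value $72,536.
Year 4: ⌊$72,536 × 150%/8⌋ = $13,600. Book value $58,936.
Year 5: ⌊$58,936 × 150%/8⌋ = $11,050. Book value $47,886.
Year 6: ⌊$47,886 × 150%/8⌋ = $8,978. Book value $38,908.
Year 7: ⌊$38,908 × 150%/8⌋ = $7,295. Book value $31,613.

$7,295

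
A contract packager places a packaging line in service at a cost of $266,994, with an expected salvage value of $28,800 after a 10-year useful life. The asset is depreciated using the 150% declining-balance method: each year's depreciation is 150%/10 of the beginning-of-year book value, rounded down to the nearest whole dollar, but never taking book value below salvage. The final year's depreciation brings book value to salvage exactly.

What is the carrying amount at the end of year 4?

Depreciable base = $266,994 − $28,800 = $238,194.
Year 1: ⌊$266,994 × 150%/10⌋ = $40,049. Book value $226,945.
Year 2: ⌊$226,945 × 150%/10⌋ = $34,041. Book value $192,904.
Year 3: ⌊$192,904 × 150%/10⌋ = $28,935. Book value $163,969.
Year 4: ⌊$163,969 × 150%/10⌋ = $24,595. Book value $139,374.

$139,374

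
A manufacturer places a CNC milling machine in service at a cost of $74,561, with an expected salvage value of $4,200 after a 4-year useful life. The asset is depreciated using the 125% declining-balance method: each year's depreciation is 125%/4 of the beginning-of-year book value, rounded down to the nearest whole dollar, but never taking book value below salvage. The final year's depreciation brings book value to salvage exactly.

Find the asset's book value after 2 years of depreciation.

Depreciable base = $74,561 − $4,200 = $70,361.
Year 1: ⌊$74,561 × 125%/4⌋ = $23,300. Book value $51,261.
Year 2: ⌊$51,261 × 125%/4⌋ = $16,019. Book value $35,242.

$35,242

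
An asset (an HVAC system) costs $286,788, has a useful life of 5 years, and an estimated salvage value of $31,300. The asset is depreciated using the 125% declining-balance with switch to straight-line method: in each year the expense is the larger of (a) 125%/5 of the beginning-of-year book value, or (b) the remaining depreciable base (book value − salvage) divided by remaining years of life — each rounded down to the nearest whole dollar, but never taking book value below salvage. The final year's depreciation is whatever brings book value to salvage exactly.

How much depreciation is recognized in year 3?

$43,339

Depreciable base = $286,788 − $31,300 = $255,488.
Year 1: DB = ⌊$286,788 × 125%/5⌋ = $71,697; SL = ⌊$255,488/5⌋ = $51,097 → take DB $71,697. Book value $215,091.
Year 2: DB = ⌊$215,091 × 125%/5⌋ = $53,772; SL = ⌊$183,791/4⌋ = $45,947 → take DB $53,772. Book value $161,319.
Year 3: DB = ⌊$161,319 × 125%/5⌋ = $40,329; SL = ⌊$130,019/3⌋ = $43,339 → take SL $43,339. Book value $117,980.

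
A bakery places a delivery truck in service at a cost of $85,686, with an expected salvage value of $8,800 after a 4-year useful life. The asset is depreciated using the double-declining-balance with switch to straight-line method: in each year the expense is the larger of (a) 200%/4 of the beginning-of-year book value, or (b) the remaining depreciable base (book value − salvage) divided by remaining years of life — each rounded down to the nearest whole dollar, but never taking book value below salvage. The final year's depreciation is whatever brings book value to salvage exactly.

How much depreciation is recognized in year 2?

$21,421

Depreciable base = $85,686 − $8,800 = $76,886.
Year 1: DB = ⌊$85,686 × 200%/4⌋ = $42,843; SL = ⌊$76,886/4⌋ = $19,221 → take DB $42,843. Book value $42,843.
Year 2: DB = ⌊$42,843 × 200%/4⌋ = $21,421; SL = ⌊$34,043/3⌋ = $11,347 → take DB $21,421. Book value $21,422.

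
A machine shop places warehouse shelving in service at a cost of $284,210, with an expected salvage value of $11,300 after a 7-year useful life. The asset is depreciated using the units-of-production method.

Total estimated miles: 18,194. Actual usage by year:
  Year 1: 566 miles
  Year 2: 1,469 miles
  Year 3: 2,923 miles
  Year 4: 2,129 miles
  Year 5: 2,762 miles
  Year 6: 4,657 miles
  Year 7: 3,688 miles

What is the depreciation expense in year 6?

Depreciable base = $284,210 − $11,300 = $272,910.
Rate = $272,910 / 18,194 miles = $15 per mile.
Year 1: 566 × $15 = $8,490. Book value $275,720.
Year 2: 1,469 × $15 = $22,035. Book value $253,685.
Year 3: 2,923 × $15 = $43,845. Book value $209,840.
Year 4: 2,129 × $15 = $31,935. Book value $177,905.
Year 5: 2,762 × $15 = $41,430. Book value $136,475.
Year 6: 4,657 × $15 = $69,855. Book value $66,620.

$69,855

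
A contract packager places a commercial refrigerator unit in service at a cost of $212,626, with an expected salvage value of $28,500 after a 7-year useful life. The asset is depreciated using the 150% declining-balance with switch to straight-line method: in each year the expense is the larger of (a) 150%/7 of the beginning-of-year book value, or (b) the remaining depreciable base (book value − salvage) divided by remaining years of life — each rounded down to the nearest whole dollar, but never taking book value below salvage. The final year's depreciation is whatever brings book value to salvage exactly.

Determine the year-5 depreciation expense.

Depreciable base = $212,626 − $28,500 = $184,126.
Year 1: DB = ⌊$212,626 × 150%/7⌋ = $45,562; SL = ⌊$184,126/7⌋ = $26,303 → take DB $45,562. Book value $167,064.
Year 2: DB = ⌊$167,064 × 150%/7⌋ = $35,799; SL = ⌊$138,564/6⌋ = $23,094 → take DB $35,799. Book value $131,265.
Year 3: DB = ⌊$131,265 × 150%/7⌋ = $28,128; SL = ⌊$102,765/5⌋ = $20,553 → take DB $28,128. Book value $103,137.
Year 4: DB = ⌊$103,137 × 150%/7⌋ = $22,100; SL = ⌊$74,637/4⌋ = $18,659 → take DB $22,100. Book value $81,037.
Year 5: DB = ⌊$81,037 × 150%/7⌋ = $17,365; SL = ⌊$52,537/3⌋ = $17,512 → take SL $17,512. Book value $63,525.

$17,512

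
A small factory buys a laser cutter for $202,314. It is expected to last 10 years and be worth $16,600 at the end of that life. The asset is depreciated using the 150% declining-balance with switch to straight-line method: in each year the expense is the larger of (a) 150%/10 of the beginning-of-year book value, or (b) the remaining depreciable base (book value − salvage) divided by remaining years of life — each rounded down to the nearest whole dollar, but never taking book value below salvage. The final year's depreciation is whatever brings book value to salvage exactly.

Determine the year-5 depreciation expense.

Depreciable base = $202,314 − $16,600 = $185,714.
Year 1: DB = ⌊$202,314 × 150%/10⌋ = $30,347; SL = ⌊$185,714/10⌋ = $18,571 → take DB $30,347. Book value $171,967.
Year 2: DB = ⌊$171,967 × 150%/10⌋ = $25,795; SL = ⌊$155,367/9⌋ = $17,263 → take DB $25,795. Book value $146,172.
Year 3: DB = ⌊$146,172 × 150%/10⌋ = $21,925; SL = ⌊$129,572/8⌋ = $16,196 → take DB $21,925. Book value $124,247.
Year 4: DB = ⌊$124,247 × 150%/10⌋ = $18,637; SL = ⌊$107,647/7⌋ = $15,378 → take DB $18,637. Book value $105,610.
Year 5: DB = ⌊$105,610 × 150%/10⌋ = $15,841; SL = ⌊$89,010/6⌋ = $14,835 → take DB $15,841. Book value $89,769.

$15,841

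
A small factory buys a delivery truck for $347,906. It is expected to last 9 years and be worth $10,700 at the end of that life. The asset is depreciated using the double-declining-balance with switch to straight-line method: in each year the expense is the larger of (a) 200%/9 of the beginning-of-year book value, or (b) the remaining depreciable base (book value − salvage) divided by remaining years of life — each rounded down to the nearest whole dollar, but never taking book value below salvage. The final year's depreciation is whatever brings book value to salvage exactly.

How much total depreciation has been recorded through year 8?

$315,124

Depreciable base = $347,906 − $10,700 = $337,206.
Year 1: DB = ⌊$347,906 × 200%/9⌋ = $77,312; SL = ⌊$337,206/9⌋ = $37,467 → take DB $77,312. Book value $270,594.
Year 2: DB = ⌊$270,594 × 200%/9⌋ = $60,132; SL = ⌊$259,894/8⌋ = $32,486 → take DB $60,132. Book value $210,462.
Year 3: DB = ⌊$210,462 × 200%/9⌋ = $46,769; SL = ⌊$199,762/7⌋ = $28,537 → take DB $46,769. Book value $163,693.
Year 4: DB = ⌊$163,693 × 200%/9⌋ = $36,376; SL = ⌊$152,993/6⌋ = $25,498 → take DB $36,376. Book value $127,317.
Year 5: DB = ⌊$127,317 × 200%/9⌋ = $28,292; SL = ⌊$116,617/5⌋ = $23,323 → take DB $28,292. Book value $99,025.
Year 6: DB = ⌊$99,025 × 200%/9⌋ = $22,005; SL = ⌊$88,325/4⌋ = $22,081 → take SL $22,081. Book value $76,944.
Year 7: DB = ⌊$76,944 × 200%/9⌋ = $17,098; SL = ⌊$66,244/3⌋ = $22,081 → take SL $22,081. Book value $54,863.
Year 8: DB = ⌊$54,863 × 200%/9⌋ = $12,191; SL = ⌊$44,163/2⌋ = $22,081 → take SL $22,081. Book value $32,782.
Accumulated through year 8 = $347,906 − $32,782 = $315,124.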